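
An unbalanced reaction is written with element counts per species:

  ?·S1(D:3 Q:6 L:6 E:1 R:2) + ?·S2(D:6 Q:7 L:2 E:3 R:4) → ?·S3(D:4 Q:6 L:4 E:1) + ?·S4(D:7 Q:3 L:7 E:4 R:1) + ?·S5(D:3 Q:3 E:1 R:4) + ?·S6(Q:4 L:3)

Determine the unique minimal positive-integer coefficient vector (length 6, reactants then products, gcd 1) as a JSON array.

D: 5·3+3·6 = 33 | 1·4+2·7+5·3+6·0 = 33
Q: 5·6+3·7 = 51 | 1·6+2·3+5·3+6·4 = 51
L: 5·6+3·2 = 36 | 1·4+2·7+5·0+6·3 = 36
E: 5·1+3·3 = 14 | 1·1+2·4+5·1+6·0 = 14
R: 5·2+3·4 = 22 | 1·0+2·1+5·4+6·0 = 22
gcd(5,3,1,2,5,6) = 1

Coefficients: [5, 3, 1, 2, 5, 6]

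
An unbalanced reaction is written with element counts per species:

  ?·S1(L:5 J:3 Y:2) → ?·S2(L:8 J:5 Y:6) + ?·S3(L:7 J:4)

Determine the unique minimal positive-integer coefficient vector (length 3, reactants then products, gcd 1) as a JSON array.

Coefficients: [3, 1, 1]

L: 3·5 = 15 | 1·8+1·7 = 15
J: 3·3 = 9 | 1·5+1·4 = 9
Y: 3·2 = 6 | 1·6+1·0 = 6
gcd(3,1,1) = 1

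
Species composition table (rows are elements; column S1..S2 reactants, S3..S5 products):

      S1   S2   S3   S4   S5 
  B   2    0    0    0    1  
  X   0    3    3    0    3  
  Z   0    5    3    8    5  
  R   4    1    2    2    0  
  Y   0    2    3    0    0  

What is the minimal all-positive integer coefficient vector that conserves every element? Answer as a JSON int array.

Coefficients: [1, 6, 4, 1, 2]

B: 1·2+6·0 = 2 | 4·0+1·0+2·1 = 2
X: 1·0+6·3 = 18 | 4·3+1·0+2·3 = 18
Z: 1·0+6·5 = 30 | 4·3+1·8+2·5 = 30
R: 1·4+6·1 = 10 | 4·2+1·2+2·0 = 10
Y: 1·0+6·2 = 12 | 4·3+1·0+2·0 = 12
gcd(1,6,4,1,2) = 1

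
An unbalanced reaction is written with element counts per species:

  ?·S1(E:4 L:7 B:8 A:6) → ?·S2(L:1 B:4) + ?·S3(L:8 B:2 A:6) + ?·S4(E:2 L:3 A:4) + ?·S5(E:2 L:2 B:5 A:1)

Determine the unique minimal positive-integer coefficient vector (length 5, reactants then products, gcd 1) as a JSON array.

E: 6·4 = 24 | 4·0+1·0+6·2+6·2 = 24
L: 6·7 = 42 | 4·1+1·8+6·3+6·2 = 42
B: 6·8 = 48 | 4·4+1·2+6·0+6·5 = 48
A: 6·6 = 36 | 4·0+1·6+6·4+6·1 = 36
gcd(6,4,1,6,6) = 1

Coefficients: [6, 4, 1, 6, 6]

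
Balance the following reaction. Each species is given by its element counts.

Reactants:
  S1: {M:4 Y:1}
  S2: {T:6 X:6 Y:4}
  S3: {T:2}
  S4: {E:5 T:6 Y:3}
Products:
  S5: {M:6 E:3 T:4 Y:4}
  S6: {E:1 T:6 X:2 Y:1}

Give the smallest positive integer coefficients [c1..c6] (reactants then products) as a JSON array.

Coefficients: [6, 1, 5, 3, 4, 3]

M: 6·4+1·0+5·0+3·0 = 24 | 4·6+3·0 = 24
E: 6·0+1·0+5·0+3·5 = 15 | 4·3+3·1 = 15
T: 6·0+1·6+5·2+3·6 = 34 | 4·4+3·6 = 34
X: 6·0+1·6+5·0+3·0 = 6 | 4·0+3·2 = 6
Y: 6·1+1·4+5·0+3·3 = 19 | 4·4+3·1 = 19
gcd(6,1,5,3,4,3) = 1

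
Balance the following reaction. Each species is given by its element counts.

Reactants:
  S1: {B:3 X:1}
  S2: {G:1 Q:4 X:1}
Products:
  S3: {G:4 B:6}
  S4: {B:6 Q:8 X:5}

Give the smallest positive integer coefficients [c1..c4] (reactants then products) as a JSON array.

G: 6·0+4·1 = 4 | 1·4+2·0 = 4
B: 6·3+4·0 = 18 | 1·6+2·6 = 18
Q: 6·0+4·4 = 16 | 1·0+2·8 = 16
X: 6·1+4·1 = 10 | 1·0+2·5 = 10
gcd(6,4,1,2) = 1

Coefficients: [6, 4, 1, 2]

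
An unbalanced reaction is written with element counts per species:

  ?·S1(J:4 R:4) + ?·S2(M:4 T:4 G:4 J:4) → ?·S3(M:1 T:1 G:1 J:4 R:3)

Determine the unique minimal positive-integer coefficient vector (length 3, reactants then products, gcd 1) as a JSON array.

M: 3·0+1·4 = 4 | 4·1 = 4
T: 3·0+1·4 = 4 | 4·1 = 4
G: 3·0+1·4 = 4 | 4·1 = 4
J: 3·4+1·4 = 16 | 4·4 = 16
R: 3·4+1·0 = 12 | 4·3 = 12
gcd(3,1,4) = 1

Coefficients: [3, 1, 4]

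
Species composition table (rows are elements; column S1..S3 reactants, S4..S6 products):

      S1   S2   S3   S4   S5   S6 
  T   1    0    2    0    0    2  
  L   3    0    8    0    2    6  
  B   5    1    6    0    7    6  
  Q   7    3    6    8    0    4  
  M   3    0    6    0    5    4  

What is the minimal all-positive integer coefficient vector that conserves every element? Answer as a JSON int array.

Coefficients: [6, 2, 2, 5, 2, 5]

T: 6·1+2·0+2·2 = 10 | 5·0+2·0+5·2 = 10
L: 6·3+2·0+2·8 = 34 | 5·0+2·2+5·6 = 34
B: 6·5+2·1+2·6 = 44 | 5·0+2·7+5·6 = 44
Q: 6·7+2·3+2·6 = 60 | 5·8+2·0+5·4 = 60
M: 6·3+2·0+2·6 = 30 | 5·0+2·5+5·4 = 30
gcd(6,2,2,5,2,5) = 1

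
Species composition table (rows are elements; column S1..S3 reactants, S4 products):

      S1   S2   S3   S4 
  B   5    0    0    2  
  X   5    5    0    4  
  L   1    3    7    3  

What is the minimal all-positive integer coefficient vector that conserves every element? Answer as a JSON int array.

Coefficients: [2, 2, 1, 5]

B: 2·5+2·0+1·0 = 10 | 5·2 = 10
X: 2·5+2·5+1·0 = 20 | 5·4 = 20
L: 2·1+2·3+1·7 = 15 | 5·3 = 15
gcd(2,2,1,5) = 1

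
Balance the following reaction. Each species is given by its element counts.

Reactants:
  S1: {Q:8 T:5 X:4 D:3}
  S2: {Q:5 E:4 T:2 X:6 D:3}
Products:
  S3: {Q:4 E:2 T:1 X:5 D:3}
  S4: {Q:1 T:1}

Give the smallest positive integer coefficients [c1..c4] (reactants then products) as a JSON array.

Q: 1·8+1·5 = 13 | 2·4+5·1 = 13
E: 1·0+1·4 = 4 | 2·2+5·0 = 4
T: 1·5+1·2 = 7 | 2·1+5·1 = 7
X: 1·4+1·6 = 10 | 2·5+5·0 = 10
D: 1·3+1·3 = 6 | 2·3+5·0 = 6
gcd(1,1,2,5) = 1

Coefficients: [1, 1, 2, 5]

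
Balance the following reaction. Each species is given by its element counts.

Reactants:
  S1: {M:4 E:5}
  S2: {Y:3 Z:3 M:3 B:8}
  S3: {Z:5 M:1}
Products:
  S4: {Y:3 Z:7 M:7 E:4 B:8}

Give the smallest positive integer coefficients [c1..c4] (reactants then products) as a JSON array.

Coefficients: [4, 5, 4, 5]

Y: 4·0+5·3+4·0 = 15 | 5·3 = 15
Z: 4·0+5·3+4·5 = 35 | 5·7 = 35
M: 4·4+5·3+4·1 = 35 | 5·7 = 35
E: 4·5+5·0+4·0 = 20 | 5·4 = 20
B: 4·0+5·8+4·0 = 40 | 5·8 = 40
gcd(4,5,4,5) = 1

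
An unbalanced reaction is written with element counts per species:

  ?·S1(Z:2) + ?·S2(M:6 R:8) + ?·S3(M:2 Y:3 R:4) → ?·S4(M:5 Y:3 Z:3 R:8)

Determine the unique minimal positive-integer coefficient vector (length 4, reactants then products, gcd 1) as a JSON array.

Coefficients: [3, 1, 2, 2]

M: 3·0+1·6+2·2 = 10 | 2·5 = 10
Y: 3·0+1·0+2·3 = 6 | 2·3 = 6
Z: 3·2+1·0+2·0 = 6 | 2·3 = 6
R: 3·0+1·8+2·4 = 16 | 2·8 = 16
gcd(3,1,2,2) = 1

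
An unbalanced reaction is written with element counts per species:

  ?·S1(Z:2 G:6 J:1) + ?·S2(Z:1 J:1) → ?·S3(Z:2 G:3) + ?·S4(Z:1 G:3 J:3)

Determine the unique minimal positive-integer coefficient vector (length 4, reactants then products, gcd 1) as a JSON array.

Coefficients: [4, 5, 5, 3]

Z: 4·2+5·1 = 13 | 5·2+3·1 = 13
G: 4·6+5·0 = 24 | 5·3+3·3 = 24
J: 4·1+5·1 = 9 | 5·0+3·3 = 9
gcd(4,5,5,3) = 1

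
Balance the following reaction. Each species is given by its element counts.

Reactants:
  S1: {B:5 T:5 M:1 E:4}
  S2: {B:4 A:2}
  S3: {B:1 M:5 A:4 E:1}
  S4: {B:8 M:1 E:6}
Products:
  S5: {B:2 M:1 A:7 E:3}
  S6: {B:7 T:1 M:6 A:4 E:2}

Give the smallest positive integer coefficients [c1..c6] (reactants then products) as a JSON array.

Coefficients: [1, 5, 6, 1, 2, 5]

B: 1·5+5·4+6·1+1·8 = 39 | 2·2+5·7 = 39
T: 1·5+5·0+6·0+1·0 = 5 | 2·0+5·1 = 5
M: 1·1+5·0+6·5+1·1 = 32 | 2·1+5·6 = 32
A: 1·0+5·2+6·4+1·0 = 34 | 2·7+5·4 = 34
E: 1·4+5·0+6·1+1·6 = 16 | 2·3+5·2 = 16
gcd(1,5,6,1,2,5) = 1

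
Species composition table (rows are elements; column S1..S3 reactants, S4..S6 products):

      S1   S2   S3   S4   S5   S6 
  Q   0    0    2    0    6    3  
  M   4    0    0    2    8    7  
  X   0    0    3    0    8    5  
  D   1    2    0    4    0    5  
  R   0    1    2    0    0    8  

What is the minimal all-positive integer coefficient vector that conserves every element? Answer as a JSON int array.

Q: 6·0+4·0+6·2 = 12 | 1·0+1·6+2·3 = 12
M: 6·4+4·0+6·0 = 24 | 1·2+1·8+2·7 = 24
X: 6·0+4·0+6·3 = 18 | 1·0+1·8+2·5 = 18
D: 6·1+4·2+6·0 = 14 | 1·4+1·0+2·5 = 14
R: 6·0+4·1+6·2 = 16 | 1·0+1·0+2·8 = 16
gcd(6,4,6,1,1,2) = 1

Coefficients: [6, 4, 6, 1, 1, 2]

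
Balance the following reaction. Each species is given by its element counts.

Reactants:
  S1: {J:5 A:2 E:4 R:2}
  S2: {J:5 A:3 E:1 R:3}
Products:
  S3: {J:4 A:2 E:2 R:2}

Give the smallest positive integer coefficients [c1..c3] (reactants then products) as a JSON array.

Coefficients: [2, 2, 5]

J: 2·5+2·5 = 20 | 5·4 = 20
A: 2·2+2·3 = 10 | 5·2 = 10
E: 2·4+2·1 = 10 | 5·2 = 10
R: 2·2+2·3 = 10 | 5·2 = 10
gcd(2,2,5) = 1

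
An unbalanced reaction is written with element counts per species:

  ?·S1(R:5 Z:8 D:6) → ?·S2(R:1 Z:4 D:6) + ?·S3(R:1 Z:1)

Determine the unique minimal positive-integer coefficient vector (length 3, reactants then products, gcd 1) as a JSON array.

Coefficients: [1, 1, 4]

R: 1·5 = 5 | 1·1+4·1 = 5
Z: 1·8 = 8 | 1·4+4·1 = 8
D: 1·6 = 6 | 1·6+4·0 = 6
gcd(1,1,4) = 1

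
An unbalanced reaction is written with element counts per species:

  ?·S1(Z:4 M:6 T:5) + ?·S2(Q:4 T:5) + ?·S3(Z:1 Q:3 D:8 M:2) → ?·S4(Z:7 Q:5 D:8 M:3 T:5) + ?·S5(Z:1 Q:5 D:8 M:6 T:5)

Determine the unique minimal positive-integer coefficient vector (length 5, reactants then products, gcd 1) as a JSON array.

Z: 3·4+3·0+6·1 = 18 | 2·7+4·1 = 18
Q: 3·0+3·4+6·3 = 30 | 2·5+4·5 = 30
D: 3·0+3·0+6·8 = 48 | 2·8+4·8 = 48
M: 3·6+3·0+6·2 = 30 | 2·3+4·6 = 30
T: 3·5+3·5+6·0 = 30 | 2·5+4·5 = 30
gcd(3,3,6,2,4) = 1

Coefficients: [3, 3, 6, 2, 4]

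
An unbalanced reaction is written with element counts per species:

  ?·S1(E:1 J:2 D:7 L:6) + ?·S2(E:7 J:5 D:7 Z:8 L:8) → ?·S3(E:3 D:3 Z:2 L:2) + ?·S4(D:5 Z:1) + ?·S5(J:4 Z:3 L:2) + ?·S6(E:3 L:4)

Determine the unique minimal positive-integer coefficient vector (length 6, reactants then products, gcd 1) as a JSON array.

Coefficients: [1, 2, 2, 3, 3, 3]

E: 1·1+2·7 = 15 | 2·3+3·0+3·0+3·3 = 15
J: 1·2+2·5 = 12 | 2·0+3·0+3·4+3·0 = 12
D: 1·7+2·7 = 21 | 2·3+3·5+3·0+3·0 = 21
Z: 1·0+2·8 = 16 | 2·2+3·1+3·3+3·0 = 16
L: 1·6+2·8 = 22 | 2·2+3·0+3·2+3·4 = 22
gcd(1,2,2,3,3,3) = 1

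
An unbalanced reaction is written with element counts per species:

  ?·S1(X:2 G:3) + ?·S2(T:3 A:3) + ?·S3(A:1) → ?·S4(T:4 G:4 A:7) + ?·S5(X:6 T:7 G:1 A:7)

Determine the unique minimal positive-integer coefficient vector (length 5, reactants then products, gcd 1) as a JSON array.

X: 3·2+5·0+6·0 = 6 | 2·0+1·6 = 6
T: 3·0+5·3+6·0 = 15 | 2·4+1·7 = 15
G: 3·3+5·0+6·0 = 9 | 2·4+1·1 = 9
A: 3·0+5·3+6·1 = 21 | 2·7+1·7 = 21
gcd(3,5,6,2,1) = 1

Coefficients: [3, 5, 6, 2, 1]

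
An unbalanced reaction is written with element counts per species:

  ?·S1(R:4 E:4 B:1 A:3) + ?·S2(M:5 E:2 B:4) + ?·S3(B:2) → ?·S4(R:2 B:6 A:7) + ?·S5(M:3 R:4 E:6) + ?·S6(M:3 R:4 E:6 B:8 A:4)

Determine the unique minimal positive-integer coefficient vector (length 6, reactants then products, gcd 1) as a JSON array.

Coefficients: [6, 3, 1, 2, 4, 1]

M: 6·0+3·5+1·0 = 15 | 2·0+4·3+1·3 = 15
R: 6·4+3·0+1·0 = 24 | 2·2+4·4+1·4 = 24
E: 6·4+3·2+1·0 = 30 | 2·0+4·6+1·6 = 30
B: 6·1+3·4+1·2 = 20 | 2·6+4·0+1·8 = 20
A: 6·3+3·0+1·0 = 18 | 2·7+4·0+1·4 = 18
gcd(6,3,1,2,4,1) = 1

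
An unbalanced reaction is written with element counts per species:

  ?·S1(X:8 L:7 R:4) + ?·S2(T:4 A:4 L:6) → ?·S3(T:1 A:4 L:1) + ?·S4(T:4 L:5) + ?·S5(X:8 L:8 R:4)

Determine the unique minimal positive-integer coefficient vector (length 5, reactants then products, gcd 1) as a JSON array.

Coefficients: [5, 4, 4, 3, 5]

T: 5·0+4·4 = 16 | 4·1+3·4+5·0 = 16
A: 5·0+4·4 = 16 | 4·4+3·0+5·0 = 16
X: 5·8+4·0 = 40 | 4·0+3·0+5·8 = 40
L: 5·7+4·6 = 59 | 4·1+3·5+5·8 = 59
R: 5·4+4·0 = 20 | 4·0+3·0+5·4 = 20
gcd(5,4,4,3,5) = 1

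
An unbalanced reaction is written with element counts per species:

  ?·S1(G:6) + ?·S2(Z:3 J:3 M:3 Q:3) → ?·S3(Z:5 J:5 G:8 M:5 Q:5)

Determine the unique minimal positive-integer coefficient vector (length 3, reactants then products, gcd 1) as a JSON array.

Z: 4·0+5·3 = 15 | 3·5 = 15
J: 4·0+5·3 = 15 | 3·5 = 15
G: 4·6+5·0 = 24 | 3·8 = 24
M: 4·0+5·3 = 15 | 3·5 = 15
Q: 4·0+5·3 = 15 | 3·5 = 15
gcd(4,5,3) = 1

Coefficients: [4, 5, 3]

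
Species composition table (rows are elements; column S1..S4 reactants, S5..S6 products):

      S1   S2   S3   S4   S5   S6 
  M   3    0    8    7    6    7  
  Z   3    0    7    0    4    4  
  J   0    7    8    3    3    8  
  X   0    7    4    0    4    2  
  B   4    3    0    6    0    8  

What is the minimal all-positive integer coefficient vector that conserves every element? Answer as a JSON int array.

M: 4·3+2·0+4·8+3·7 = 65 | 5·6+5·7 = 65
Z: 4·3+2·0+4·7+3·0 = 40 | 5·4+5·4 = 40
J: 4·0+2·7+4·8+3·3 = 55 | 5·3+5·8 = 55
X: 4·0+2·7+4·4+3·0 = 30 | 5·4+5·2 = 30
B: 4·4+2·3+4·0+3·6 = 40 | 5·0+5·8 = 40
gcd(4,2,4,3,5,5) = 1

Coefficients: [4, 2, 4, 3, 5, 5]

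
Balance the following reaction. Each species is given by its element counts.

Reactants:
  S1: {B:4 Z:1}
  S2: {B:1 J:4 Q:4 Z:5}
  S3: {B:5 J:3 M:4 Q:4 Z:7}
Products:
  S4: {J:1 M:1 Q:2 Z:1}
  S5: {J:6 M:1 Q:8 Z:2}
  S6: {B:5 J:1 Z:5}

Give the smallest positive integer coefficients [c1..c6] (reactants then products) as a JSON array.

Coefficients: [4, 4, 1, 2, 2, 5]

B: 4·4+4·1+1·5 = 25 | 2·0+2·0+5·5 = 25
J: 4·0+4·4+1·3 = 19 | 2·1+2·6+5·1 = 19
M: 4·0+4·0+1·4 = 4 | 2·1+2·1+5·0 = 4
Q: 4·0+4·4+1·4 = 20 | 2·2+2·8+5·0 = 20
Z: 4·1+4·5+1·7 = 31 | 2·1+2·2+5·5 = 31
gcd(4,4,1,2,2,5) = 1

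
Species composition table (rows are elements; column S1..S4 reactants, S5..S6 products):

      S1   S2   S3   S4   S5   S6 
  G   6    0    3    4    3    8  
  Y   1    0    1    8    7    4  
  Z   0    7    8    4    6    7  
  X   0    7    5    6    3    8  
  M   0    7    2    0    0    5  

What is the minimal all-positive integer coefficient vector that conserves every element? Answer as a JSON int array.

Coefficients: [6, 4, 1, 3, 1, 6]

G: 6·6+4·0+1·3+3·4 = 51 | 1·3+6·8 = 51
Y: 6·1+4·0+1·1+3·8 = 31 | 1·7+6·4 = 31
Z: 6·0+4·7+1·8+3·4 = 48 | 1·6+6·7 = 48
X: 6·0+4·7+1·5+3·6 = 51 | 1·3+6·8 = 51
M: 6·0+4·7+1·2+3·0 = 30 | 1·0+6·5 = 30
gcd(6,4,1,3,1,6) = 1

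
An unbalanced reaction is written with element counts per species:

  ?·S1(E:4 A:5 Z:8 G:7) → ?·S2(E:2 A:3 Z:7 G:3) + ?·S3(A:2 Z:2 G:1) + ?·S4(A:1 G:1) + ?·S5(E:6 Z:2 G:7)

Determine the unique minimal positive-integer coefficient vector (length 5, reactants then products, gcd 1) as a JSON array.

E: 5·4 = 20 | 4·2+4·0+5·0+2·6 = 20
A: 5·5 = 25 | 4·3+4·2+5·1+2·0 = 25
Z: 5·8 = 40 | 4·7+4·2+5·0+2·2 = 40
G: 5·7 = 35 | 4·3+4·1+5·1+2·7 = 35
gcd(5,4,4,5,2) = 1

Coefficients: [5, 4, 4, 5, 2]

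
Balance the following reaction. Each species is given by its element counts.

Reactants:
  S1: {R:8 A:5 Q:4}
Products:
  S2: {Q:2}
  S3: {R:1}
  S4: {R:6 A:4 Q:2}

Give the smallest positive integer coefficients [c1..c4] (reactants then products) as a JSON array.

R: 4·8 = 32 | 3·0+2·1+5·6 = 32
A: 4·5 = 20 | 3·0+2·0+5·4 = 20
Q: 4·4 = 16 | 3·2+2·0+5·2 = 16
gcd(4,3,2,5) = 1

Coefficients: [4, 3, 2, 5]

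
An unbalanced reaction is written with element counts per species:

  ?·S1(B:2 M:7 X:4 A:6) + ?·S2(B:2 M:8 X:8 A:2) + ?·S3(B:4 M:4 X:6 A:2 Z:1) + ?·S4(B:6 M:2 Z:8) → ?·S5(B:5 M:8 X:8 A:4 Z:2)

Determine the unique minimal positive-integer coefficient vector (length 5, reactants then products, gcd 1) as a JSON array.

B: 2·2+2·2+4·4+1·6 = 30 | 6·5 = 30
M: 2·7+2·8+4·4+1·2 = 48 | 6·8 = 48
X: 2·4+2·8+4·6+1·0 = 48 | 6·8 = 48
A: 2·6+2·2+4·2+1·0 = 24 | 6·4 = 24
Z: 2·0+2·0+4·1+1·8 = 12 | 6·2 = 12
gcd(2,2,4,1,6) = 1

Coefficients: [2, 2, 4, 1, 6]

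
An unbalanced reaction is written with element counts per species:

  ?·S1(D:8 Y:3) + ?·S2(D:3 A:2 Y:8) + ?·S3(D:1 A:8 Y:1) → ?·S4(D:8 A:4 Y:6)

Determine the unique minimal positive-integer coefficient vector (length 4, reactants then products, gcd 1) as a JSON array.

Coefficients: [4, 2, 2, 5]

D: 4·8+2·3+2·1 = 40 | 5·8 = 40
A: 4·0+2·2+2·8 = 20 | 5·4 = 20
Y: 4·3+2·8+2·1 = 30 | 5·6 = 30
gcd(4,2,2,5) = 1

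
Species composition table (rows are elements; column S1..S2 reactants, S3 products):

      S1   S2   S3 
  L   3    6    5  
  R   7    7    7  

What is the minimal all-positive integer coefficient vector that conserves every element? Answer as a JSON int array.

Coefficients: [1, 2, 3]

L: 1·3+2·6 = 15 | 3·5 = 15
R: 1·7+2·7 = 21 | 3·7 = 21
gcd(1,2,3) = 1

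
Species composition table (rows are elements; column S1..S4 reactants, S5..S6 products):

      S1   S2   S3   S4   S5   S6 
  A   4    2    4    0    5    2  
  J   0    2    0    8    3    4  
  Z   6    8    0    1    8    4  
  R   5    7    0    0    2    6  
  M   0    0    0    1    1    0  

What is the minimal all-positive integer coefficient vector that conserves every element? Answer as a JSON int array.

A: 6·4+2·2+1·4+4·0 = 32 | 4·5+6·2 = 32
J: 6·0+2·2+1·0+4·8 = 36 | 4·3+6·4 = 36
Z: 6·6+2·8+1·0+4·1 = 56 | 4·8+6·4 = 56
R: 6·5+2·7+1·0+4·0 = 44 | 4·2+6·6 = 44
M: 6·0+2·0+1·0+4·1 = 4 | 4·1+6·0 = 4
gcd(6,2,1,4,4,6) = 1

Coefficients: [6, 2, 1, 4, 4, 6]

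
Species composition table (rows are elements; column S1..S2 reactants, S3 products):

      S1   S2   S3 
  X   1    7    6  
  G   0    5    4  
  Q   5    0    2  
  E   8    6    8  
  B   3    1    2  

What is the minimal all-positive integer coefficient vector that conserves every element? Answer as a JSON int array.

X: 2·1+4·7 = 30 | 5·6 = 30
G: 2·0+4·5 = 20 | 5·4 = 20
Q: 2·5+4·0 = 10 | 5·2 = 10
E: 2·8+4·6 = 40 | 5·8 = 40
B: 2·3+4·1 = 10 | 5·2 = 10
gcd(2,4,5) = 1

Coefficients: [2, 4, 5]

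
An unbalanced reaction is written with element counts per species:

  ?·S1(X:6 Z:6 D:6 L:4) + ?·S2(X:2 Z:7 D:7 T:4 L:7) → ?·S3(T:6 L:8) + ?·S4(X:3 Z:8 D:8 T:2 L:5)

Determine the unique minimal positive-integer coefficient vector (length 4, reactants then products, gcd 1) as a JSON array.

X: 1·6+6·2 = 18 | 2·0+6·3 = 18
Z: 1·6+6·7 = 48 | 2·0+6·8 = 48
D: 1·6+6·7 = 48 | 2·0+6·8 = 48
T: 1·0+6·4 = 24 | 2·6+6·2 = 24
L: 1·4+6·7 = 46 | 2·8+6·5 = 46
gcd(1,6,2,6) = 1

Coefficients: [1, 6, 2, 6]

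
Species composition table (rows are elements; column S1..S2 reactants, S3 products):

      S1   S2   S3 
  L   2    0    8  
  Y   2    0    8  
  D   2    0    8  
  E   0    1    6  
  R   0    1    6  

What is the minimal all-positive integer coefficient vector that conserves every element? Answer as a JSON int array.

Coefficients: [4, 6, 1]

L: 4·2+6·0 = 8 | 1·8 = 8
Y: 4·2+6·0 = 8 | 1·8 = 8
D: 4·2+6·0 = 8 | 1·8 = 8
E: 4·0+6·1 = 6 | 1·6 = 6
R: 4·0+6·1 = 6 | 1·6 = 6
gcd(4,6,1) = 1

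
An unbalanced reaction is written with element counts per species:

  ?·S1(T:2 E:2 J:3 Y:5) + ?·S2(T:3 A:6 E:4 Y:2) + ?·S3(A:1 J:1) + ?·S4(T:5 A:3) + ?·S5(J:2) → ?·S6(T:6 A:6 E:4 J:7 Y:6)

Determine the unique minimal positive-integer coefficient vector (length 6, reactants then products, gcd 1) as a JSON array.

T: 4·2+2·3+6·0+2·5+5·0 = 24 | 4·6 = 24
A: 4·0+2·6+6·1+2·3+5·0 = 24 | 4·6 = 24
E: 4·2+2·4+6·0+2·0+5·0 = 16 | 4·4 = 16
J: 4·3+2·0+6·1+2·0+5·2 = 28 | 4·7 = 28
Y: 4·5+2·2+6·0+2·0+5·0 = 24 | 4·6 = 24
gcd(4,2,6,2,5,4) = 1

Coefficients: [4, 2, 6, 2, 5, 4]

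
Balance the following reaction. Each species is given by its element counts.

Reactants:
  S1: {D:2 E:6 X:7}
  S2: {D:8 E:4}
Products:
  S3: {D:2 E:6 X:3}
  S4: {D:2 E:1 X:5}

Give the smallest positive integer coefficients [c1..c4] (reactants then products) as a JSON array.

Coefficients: [5, 1, 5, 4]

D: 5·2+1·8 = 18 | 5·2+4·2 = 18
E: 5·6+1·4 = 34 | 5·6+4·1 = 34
X: 5·7+1·0 = 35 | 5·3+4·5 = 35
gcd(5,1,5,4) = 1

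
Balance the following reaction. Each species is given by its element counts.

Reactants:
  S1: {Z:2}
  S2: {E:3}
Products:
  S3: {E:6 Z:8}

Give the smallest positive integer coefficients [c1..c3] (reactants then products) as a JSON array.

Coefficients: [4, 2, 1]

E: 4·0+2·3 = 6 | 1·6 = 6
Z: 4·2+2·0 = 8 | 1·8 = 8
gcd(4,2,1) = 1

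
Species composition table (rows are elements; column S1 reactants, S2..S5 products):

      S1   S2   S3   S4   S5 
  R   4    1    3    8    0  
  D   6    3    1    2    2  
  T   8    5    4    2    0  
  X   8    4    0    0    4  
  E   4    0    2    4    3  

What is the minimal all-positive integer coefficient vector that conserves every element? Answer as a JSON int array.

Coefficients: [5, 6, 2, 1, 4]

R: 5·4 = 20 | 6·1+2·3+1·8+4·0 = 20
D: 5·6 = 30 | 6·3+2·1+1·2+4·2 = 30
T: 5·8 = 40 | 6·5+2·4+1·2+4·0 = 40
X: 5·8 = 40 | 6·4+2·0+1·0+4·4 = 40
E: 5·4 = 20 | 6·0+2·2+1·4+4·3 = 20
gcd(5,6,2,1,4) = 1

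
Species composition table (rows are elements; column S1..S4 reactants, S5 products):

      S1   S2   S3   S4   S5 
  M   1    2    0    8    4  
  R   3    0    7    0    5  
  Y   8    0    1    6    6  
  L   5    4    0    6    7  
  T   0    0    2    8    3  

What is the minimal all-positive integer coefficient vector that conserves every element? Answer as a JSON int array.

Coefficients: [2, 3, 2, 1, 4]

M: 2·1+3·2+2·0+1·8 = 16 | 4·4 = 16
R: 2·3+3·0+2·7+1·0 = 20 | 4·5 = 20
Y: 2·8+3·0+2·1+1·6 = 24 | 4·6 = 24
L: 2·5+3·4+2·0+1·6 = 28 | 4·7 = 28
T: 2·0+3·0+2·2+1·8 = 12 | 4·3 = 12
gcd(2,3,2,1,4) = 1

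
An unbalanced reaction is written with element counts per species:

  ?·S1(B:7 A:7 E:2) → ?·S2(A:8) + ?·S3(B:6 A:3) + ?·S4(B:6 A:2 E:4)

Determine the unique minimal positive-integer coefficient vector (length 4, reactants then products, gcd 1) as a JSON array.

B: 6·7 = 42 | 3·0+4·6+3·6 = 42
A: 6·7 = 42 | 3·8+4·3+3·2 = 42
E: 6·2 = 12 | 3·0+4·0+3·4 = 12
gcd(6,3,4,3) = 1

Coefficients: [6, 3, 4, 3]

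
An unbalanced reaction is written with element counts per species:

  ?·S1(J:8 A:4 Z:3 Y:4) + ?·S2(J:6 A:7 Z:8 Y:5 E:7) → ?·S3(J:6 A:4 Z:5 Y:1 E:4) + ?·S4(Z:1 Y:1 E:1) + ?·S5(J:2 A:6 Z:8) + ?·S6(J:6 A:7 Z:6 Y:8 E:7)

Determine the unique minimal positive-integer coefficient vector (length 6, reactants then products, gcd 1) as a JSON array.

Coefficients: [1, 5, 3, 2, 1, 3]

J: 1·8+5·6 = 38 | 3·6+2·0+1·2+3·6 = 38
A: 1·4+5·7 = 39 | 3·4+2·0+1·6+3·7 = 39
Z: 1·3+5·8 = 43 | 3·5+2·1+1·8+3·6 = 43
Y: 1·4+5·5 = 29 | 3·1+2·1+1·0+3·8 = 29
E: 1·0+5·7 = 35 | 3·4+2·1+1·0+3·7 = 35
gcd(1,5,3,2,1,3) = 1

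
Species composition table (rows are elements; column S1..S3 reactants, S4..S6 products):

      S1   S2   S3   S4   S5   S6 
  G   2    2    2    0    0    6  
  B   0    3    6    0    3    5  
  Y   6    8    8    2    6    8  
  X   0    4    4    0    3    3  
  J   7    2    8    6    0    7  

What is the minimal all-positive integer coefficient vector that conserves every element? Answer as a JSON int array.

Coefficients: [3, 2, 4, 6, 5, 3]

G: 3·2+2·2+4·2 = 18 | 6·0+5·0+3·6 = 18
B: 3·0+2·3+4·6 = 30 | 6·0+5·3+3·5 = 30
Y: 3·6+2·8+4·8 = 66 | 6·2+5·6+3·8 = 66
X: 3·0+2·4+4·4 = 24 | 6·0+5·3+3·3 = 24
J: 3·7+2·2+4·8 = 57 | 6·6+5·0+3·7 = 57
gcd(3,2,4,6,5,3) = 1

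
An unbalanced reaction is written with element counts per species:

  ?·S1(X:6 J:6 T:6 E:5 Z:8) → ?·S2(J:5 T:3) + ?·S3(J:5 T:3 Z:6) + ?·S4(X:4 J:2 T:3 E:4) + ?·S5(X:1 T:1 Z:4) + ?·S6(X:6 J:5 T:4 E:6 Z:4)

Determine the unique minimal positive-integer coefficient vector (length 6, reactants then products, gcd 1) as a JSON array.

X: 6·6 = 36 | 1·0+2·0+3·4+6·1+3·6 = 36
J: 6·6 = 36 | 1·5+2·5+3·2+6·0+3·5 = 36
T: 6·6 = 36 | 1·3+2·3+3·3+6·1+3·4 = 36
E: 6·5 = 30 | 1·0+2·0+3·4+6·0+3·6 = 30
Z: 6·8 = 48 | 1·0+2·6+3·0+6·4+3·4 = 48
gcd(6,1,2,3,6,3) = 1

Coefficients: [6, 1, 2, 3, 6, 3]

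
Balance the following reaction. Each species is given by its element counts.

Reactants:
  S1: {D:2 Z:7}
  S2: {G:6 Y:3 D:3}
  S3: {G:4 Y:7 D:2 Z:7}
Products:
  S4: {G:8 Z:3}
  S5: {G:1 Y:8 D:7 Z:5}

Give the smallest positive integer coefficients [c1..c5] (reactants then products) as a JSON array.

G: 3·0+6·6+2·4 = 44 | 5·8+4·1 = 44
Y: 3·0+6·3+2·7 = 32 | 5·0+4·8 = 32
D: 3·2+6·3+2·2 = 28 | 5·0+4·7 = 28
Z: 3·7+6·0+2·7 = 35 | 5·3+4·5 = 35
gcd(3,6,2,5,4) = 1

Coefficients: [3, 6, 2, 5, 4]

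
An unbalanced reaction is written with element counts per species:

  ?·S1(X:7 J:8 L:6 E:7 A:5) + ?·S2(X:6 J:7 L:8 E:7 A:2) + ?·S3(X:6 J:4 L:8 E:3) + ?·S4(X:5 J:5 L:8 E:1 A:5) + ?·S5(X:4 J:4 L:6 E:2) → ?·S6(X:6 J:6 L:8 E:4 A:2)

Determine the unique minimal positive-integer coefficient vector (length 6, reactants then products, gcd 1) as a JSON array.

X: 1·7+1·6+1·6+1·5+3·4 = 36 | 6·6 = 36
J: 1·8+1·7+1·4+1·5+3·4 = 36 | 6·6 = 36
L: 1·6+1·8+1·8+1·8+3·6 = 48 | 6·8 = 48
E: 1·7+1·7+1·3+1·1+3·2 = 24 | 6·4 = 24
A: 1·5+1·2+1·0+1·5+3·0 = 12 | 6·2 = 12
gcd(1,1,1,1,3,6) = 1

Coefficients: [1, 1, 1, 1, 3, 6]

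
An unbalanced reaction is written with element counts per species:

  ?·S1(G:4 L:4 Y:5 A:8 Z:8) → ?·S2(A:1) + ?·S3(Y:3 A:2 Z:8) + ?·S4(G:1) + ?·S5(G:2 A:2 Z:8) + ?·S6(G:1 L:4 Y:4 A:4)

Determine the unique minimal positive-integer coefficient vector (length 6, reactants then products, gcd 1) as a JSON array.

Coefficients: [3, 6, 1, 5, 2, 3]

G: 3·4 = 12 | 6·0+1·0+5·1+2·2+3·1 = 12
L: 3·4 = 12 | 6·0+1·0+5·0+2·0+3·4 = 12
Y: 3·5 = 15 | 6·0+1·3+5·0+2·0+3·4 = 15
A: 3·8 = 24 | 6·1+1·2+5·0+2·2+3·4 = 24
Z: 3·8 = 24 | 6·0+1·8+5·0+2·8+3·0 = 24
gcd(3,6,1,5,2,3) = 1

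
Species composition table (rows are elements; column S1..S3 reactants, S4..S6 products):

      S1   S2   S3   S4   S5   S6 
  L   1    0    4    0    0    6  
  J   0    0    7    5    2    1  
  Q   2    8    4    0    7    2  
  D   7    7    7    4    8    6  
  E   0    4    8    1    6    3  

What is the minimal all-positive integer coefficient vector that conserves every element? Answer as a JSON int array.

L: 6·1+2·0+6·4 = 30 | 5·0+6·0+5·6 = 30
J: 6·0+2·0+6·7 = 42 | 5·5+6·2+5·1 = 42
Q: 6·2+2·8+6·4 = 52 | 5·0+6·7+5·2 = 52
D: 6·7+2·7+6·7 = 98 | 5·4+6·8+5·6 = 98
E: 6·0+2·4+6·8 = 56 | 5·1+6·6+5·3 = 56
gcd(6,2,6,5,6,5) = 1

Coefficients: [6, 2, 6, 5, 6, 5]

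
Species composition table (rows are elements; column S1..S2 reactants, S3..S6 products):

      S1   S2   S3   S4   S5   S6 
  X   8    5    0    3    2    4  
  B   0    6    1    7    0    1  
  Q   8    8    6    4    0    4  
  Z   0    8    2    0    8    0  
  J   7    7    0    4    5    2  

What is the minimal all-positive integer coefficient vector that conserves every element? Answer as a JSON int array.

Coefficients: [1, 6, 4, 4, 5, 4]

X: 1·8+6·5 = 38 | 4·0+4·3+5·2+4·4 = 38
B: 1·0+6·6 = 36 | 4·1+4·7+5·0+4·1 = 36
Q: 1·8+6·8 = 56 | 4·6+4·4+5·0+4·4 = 56
Z: 1·0+6·8 = 48 | 4·2+4·0+5·8+4·0 = 48
J: 1·7+6·7 = 49 | 4·0+4·4+5·5+4·2 = 49
gcd(1,6,4,4,5,4) = 1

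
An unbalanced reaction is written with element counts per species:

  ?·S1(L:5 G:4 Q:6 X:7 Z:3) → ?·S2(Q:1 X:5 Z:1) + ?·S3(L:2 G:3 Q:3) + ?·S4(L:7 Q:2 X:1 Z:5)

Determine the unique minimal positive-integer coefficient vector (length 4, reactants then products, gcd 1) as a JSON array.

L: 3·5 = 15 | 4·0+4·2+1·7 = 15
G: 3·4 = 12 | 4·0+4·3+1·0 = 12
Q: 3·6 = 18 | 4·1+4·3+1·2 = 18
X: 3·7 = 21 | 4·5+4·0+1·1 = 21
Z: 3·3 = 9 | 4·1+4·0+1·5 = 9
gcd(3,4,4,1) = 1

Coefficients: [3, 4, 4, 1]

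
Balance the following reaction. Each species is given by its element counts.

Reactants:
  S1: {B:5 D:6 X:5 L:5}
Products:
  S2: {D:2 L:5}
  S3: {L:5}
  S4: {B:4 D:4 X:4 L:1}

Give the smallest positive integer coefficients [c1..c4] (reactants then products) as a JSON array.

Coefficients: [4, 2, 1, 5]

B: 4·5 = 20 | 2·0+1·0+5·4 = 20
D: 4·6 = 24 | 2·2+1·0+5·4 = 24
X: 4·5 = 20 | 2·0+1·0+5·4 = 20
L: 4·5 = 20 | 2·5+1·5+5·1 = 20
gcd(4,2,1,5) = 1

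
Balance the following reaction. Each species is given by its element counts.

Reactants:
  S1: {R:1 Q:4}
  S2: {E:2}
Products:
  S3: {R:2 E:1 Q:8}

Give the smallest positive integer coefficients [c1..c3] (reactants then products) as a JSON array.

Coefficients: [4, 1, 2]

R: 4·1+1·0 = 4 | 2·2 = 4
E: 4·0+1·2 = 2 | 2·1 = 2
Q: 4·4+1·0 = 16 | 2·8 = 16
gcd(4,1,2) = 1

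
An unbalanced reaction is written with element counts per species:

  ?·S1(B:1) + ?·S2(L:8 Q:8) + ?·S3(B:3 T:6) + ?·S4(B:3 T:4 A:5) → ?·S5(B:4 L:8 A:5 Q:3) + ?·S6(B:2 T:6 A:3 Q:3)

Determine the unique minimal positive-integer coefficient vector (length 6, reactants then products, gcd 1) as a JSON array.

Coefficients: [1, 3, 1, 6, 3, 5]

B: 1·1+3·0+1·3+6·3 = 22 | 3·4+5·2 = 22
T: 1·0+3·0+1·6+6·4 = 30 | 3·0+5·6 = 30
L: 1·0+3·8+1·0+6·0 = 24 | 3·8+5·0 = 24
A: 1·0+3·0+1·0+6·5 = 30 | 3·5+5·3 = 30
Q: 1·0+3·8+1·0+6·0 = 24 | 3·3+5·3 = 24
gcd(1,3,1,6,3,5) = 1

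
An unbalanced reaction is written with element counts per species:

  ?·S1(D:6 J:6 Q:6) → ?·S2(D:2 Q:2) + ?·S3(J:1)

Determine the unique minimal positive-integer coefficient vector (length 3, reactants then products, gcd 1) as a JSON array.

D: 1·6 = 6 | 3·2+6·0 = 6
J: 1·6 = 6 | 3·0+6·1 = 6
Q: 1·6 = 6 | 3·2+6·0 = 6
gcd(1,3,6) = 1

Coefficients: [1, 3, 6]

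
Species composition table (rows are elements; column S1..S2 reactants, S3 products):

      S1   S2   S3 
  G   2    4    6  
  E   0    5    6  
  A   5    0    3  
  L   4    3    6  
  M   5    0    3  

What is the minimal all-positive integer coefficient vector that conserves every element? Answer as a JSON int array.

Coefficients: [3, 6, 5]

G: 3·2+6·4 = 30 | 5·6 = 30
E: 3·0+6·5 = 30 | 5·6 = 30
A: 3·5+6·0 = 15 | 5·3 = 15
L: 3·4+6·3 = 30 | 5·6 = 30
M: 3·5+6·0 = 15 | 5·3 = 15
gcd(3,6,5) = 1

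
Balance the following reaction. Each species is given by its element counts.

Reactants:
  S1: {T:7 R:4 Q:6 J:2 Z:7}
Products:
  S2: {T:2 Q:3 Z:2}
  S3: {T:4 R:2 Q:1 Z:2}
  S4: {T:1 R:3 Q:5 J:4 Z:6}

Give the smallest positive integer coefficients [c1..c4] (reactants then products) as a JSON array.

T: 4·7 = 28 | 3·2+5·4+2·1 = 28
R: 4·4 = 16 | 3·0+5·2+2·3 = 16
Q: 4·6 = 24 | 3·3+5·1+2·5 = 24
J: 4·2 = 8 | 3·0+5·0+2·4 = 8
Z: 4·7 = 28 | 3·2+5·2+2·6 = 28
gcd(4,3,5,2) = 1

Coefficients: [4, 3, 5, 2]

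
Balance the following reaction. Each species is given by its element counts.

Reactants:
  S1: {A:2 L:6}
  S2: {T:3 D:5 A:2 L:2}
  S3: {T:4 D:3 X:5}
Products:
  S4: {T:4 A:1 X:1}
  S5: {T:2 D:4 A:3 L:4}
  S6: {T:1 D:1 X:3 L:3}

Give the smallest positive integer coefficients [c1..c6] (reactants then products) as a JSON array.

Coefficients: [5, 2, 4, 2, 4, 6]

T: 5·0+2·3+4·4 = 22 | 2·4+4·2+6·1 = 22
D: 5·0+2·5+4·3 = 22 | 2·0+4·4+6·1 = 22
A: 5·2+2·2+4·0 = 14 | 2·1+4·3+6·0 = 14
X: 5·0+2·0+4·5 = 20 | 2·1+4·0+6·3 = 20
L: 5·6+2·2+4·0 = 34 | 2·0+4·4+6·3 = 34
gcd(5,2,4,2,4,6) = 1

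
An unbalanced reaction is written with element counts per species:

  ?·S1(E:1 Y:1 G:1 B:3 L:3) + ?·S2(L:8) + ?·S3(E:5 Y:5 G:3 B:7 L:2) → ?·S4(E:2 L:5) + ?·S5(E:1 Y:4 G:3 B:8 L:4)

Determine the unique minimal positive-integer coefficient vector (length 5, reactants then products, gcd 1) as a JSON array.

Coefficients: [6, 3, 2, 6, 4]

E: 6·1+3·0+2·5 = 16 | 6·2+4·1 = 16
Y: 6·1+3·0+2·5 = 16 | 6·0+4·4 = 16
G: 6·1+3·0+2·3 = 12 | 6·0+4·3 = 12
B: 6·3+3·0+2·7 = 32 | 6·0+4·8 = 32
L: 6·3+3·8+2·2 = 46 | 6·5+4·4 = 46
gcd(6,3,2,6,4) = 1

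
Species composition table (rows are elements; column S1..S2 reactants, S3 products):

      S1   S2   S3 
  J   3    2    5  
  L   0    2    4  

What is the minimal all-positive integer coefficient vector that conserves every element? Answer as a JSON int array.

Coefficients: [1, 6, 3]

J: 1·3+6·2 = 15 | 3·5 = 15
L: 1·0+6·2 = 12 | 3·4 = 12
gcd(1,6,3) = 1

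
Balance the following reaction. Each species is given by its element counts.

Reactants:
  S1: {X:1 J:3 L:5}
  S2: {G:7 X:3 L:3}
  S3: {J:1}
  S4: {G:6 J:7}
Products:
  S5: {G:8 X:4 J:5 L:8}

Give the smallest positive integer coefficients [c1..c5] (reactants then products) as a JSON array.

Coefficients: [6, 6, 5, 1, 6]

G: 6·0+6·7+5·0+1·6 = 48 | 6·8 = 48
X: 6·1+6·3+5·0+1·0 = 24 | 6·4 = 24
J: 6·3+6·0+5·1+1·7 = 30 | 6·5 = 30
L: 6·5+6·3+5·0+1·0 = 48 | 6·8 = 48
gcd(6,6,5,1,6) = 1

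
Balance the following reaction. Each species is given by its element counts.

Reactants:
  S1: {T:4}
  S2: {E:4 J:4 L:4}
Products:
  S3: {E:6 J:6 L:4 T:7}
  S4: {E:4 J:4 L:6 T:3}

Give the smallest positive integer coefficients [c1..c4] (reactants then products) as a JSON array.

E: 5·0+5·4 = 20 | 2·6+2·4 = 20
J: 5·0+5·4 = 20 | 2·6+2·4 = 20
L: 5·0+5·4 = 20 | 2·4+2·6 = 20
T: 5·4+5·0 = 20 | 2·7+2·3 = 20
gcd(5,5,2,2) = 1

Coefficients: [5, 5, 2, 2]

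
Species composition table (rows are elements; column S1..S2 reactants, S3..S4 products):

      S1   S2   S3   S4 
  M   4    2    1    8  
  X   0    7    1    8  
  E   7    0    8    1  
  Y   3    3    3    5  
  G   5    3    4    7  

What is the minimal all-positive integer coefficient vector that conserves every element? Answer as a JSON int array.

Coefficients: [5, 4, 4, 3]

M: 5·4+4·2 = 28 | 4·1+3·8 = 28
X: 5·0+4·7 = 28 | 4·1+3·8 = 28
E: 5·7+4·0 = 35 | 4·8+3·1 = 35
Y: 5·3+4·3 = 27 | 4·3+3·5 = 27
G: 5·5+4·3 = 37 | 4·4+3·7 = 37
gcd(5,4,4,3) = 1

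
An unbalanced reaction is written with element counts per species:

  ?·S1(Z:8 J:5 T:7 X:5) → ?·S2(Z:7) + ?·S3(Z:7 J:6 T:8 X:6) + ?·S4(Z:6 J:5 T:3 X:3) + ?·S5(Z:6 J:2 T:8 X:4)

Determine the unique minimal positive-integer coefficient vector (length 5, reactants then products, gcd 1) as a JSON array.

Z: 5·8 = 40 | 1·7+3·7+1·6+1·6 = 40
J: 5·5 = 25 | 1·0+3·6+1·5+1·2 = 25
T: 5·7 = 35 | 1·0+3·8+1·3+1·8 = 35
X: 5·5 = 25 | 1·0+3·6+1·3+1·4 = 25
gcd(5,1,3,1,1) = 1

Coefficients: [5, 1, 3, 1, 1]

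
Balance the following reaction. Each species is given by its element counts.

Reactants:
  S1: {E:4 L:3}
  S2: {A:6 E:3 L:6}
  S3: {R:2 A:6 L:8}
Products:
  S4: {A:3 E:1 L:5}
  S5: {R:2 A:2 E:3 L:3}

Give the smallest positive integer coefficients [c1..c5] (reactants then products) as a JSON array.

Coefficients: [3, 1, 3, 6, 3]

R: 3·0+1·0+3·2 = 6 | 6·0+3·2 = 6
A: 3·0+1·6+3·6 = 24 | 6·3+3·2 = 24
E: 3·4+1·3+3·0 = 15 | 6·1+3·3 = 15
L: 3·3+1·6+3·8 = 39 | 6·5+3·3 = 39
gcd(3,1,3,6,3) = 1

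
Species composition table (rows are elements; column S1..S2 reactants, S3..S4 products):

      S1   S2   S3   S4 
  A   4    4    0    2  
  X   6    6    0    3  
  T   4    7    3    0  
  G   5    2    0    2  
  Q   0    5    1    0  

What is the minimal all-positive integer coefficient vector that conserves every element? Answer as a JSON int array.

Coefficients: [2, 1, 5, 6]

A: 2·4+1·4 = 12 | 5·0+6·2 = 12
X: 2·6+1·6 = 18 | 5·0+6·3 = 18
T: 2·4+1·7 = 15 | 5·3+6·0 = 15
G: 2·5+1·2 = 12 | 5·0+6·2 = 12
Q: 2·0+1·5 = 5 | 5·1+6·0 = 5
gcd(2,1,5,6) = 1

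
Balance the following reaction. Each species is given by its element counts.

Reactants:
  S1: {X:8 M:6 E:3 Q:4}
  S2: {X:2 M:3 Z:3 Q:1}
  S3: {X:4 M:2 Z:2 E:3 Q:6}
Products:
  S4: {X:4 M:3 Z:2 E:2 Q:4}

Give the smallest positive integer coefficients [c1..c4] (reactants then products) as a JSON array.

Coefficients: [1, 2, 3, 6]

X: 1·8+2·2+3·4 = 24 | 6·4 = 24
M: 1·6+2·3+3·2 = 18 | 6·3 = 18
Z: 1·0+2·3+3·2 = 12 | 6·2 = 12
E: 1·3+2·0+3·3 = 12 | 6·2 = 12
Q: 1·4+2·1+3·6 = 24 | 6·4 = 24
gcd(1,2,3,6) = 1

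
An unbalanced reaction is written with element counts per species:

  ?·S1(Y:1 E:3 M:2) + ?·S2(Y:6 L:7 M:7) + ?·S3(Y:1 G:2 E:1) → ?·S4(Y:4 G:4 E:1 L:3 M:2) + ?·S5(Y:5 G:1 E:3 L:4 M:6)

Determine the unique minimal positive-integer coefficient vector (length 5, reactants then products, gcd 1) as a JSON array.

Coefficients: [1, 2, 5, 2, 2]

Y: 1·1+2·6+5·1 = 18 | 2·4+2·5 = 18
G: 1·0+2·0+5·2 = 10 | 2·4+2·1 = 10
E: 1·3+2·0+5·1 = 8 | 2·1+2·3 = 8
L: 1·0+2·7+5·0 = 14 | 2·3+2·4 = 14
M: 1·2+2·7+5·0 = 16 | 2·2+2·6 = 16
gcd(1,2,5,2,2) = 1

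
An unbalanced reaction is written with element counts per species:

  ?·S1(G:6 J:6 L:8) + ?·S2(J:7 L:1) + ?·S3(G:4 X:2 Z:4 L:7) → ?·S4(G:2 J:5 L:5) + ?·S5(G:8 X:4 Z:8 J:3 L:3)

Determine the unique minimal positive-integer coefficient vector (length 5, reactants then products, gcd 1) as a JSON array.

G: 2·6+3·0+2·4 = 20 | 6·2+1·8 = 20
X: 2·0+3·0+2·2 = 4 | 6·0+1·4 = 4
Z: 2·0+3·0+2·4 = 8 | 6·0+1·8 = 8
J: 2·6+3·7+2·0 = 33 | 6·5+1·3 = 33
L: 2·8+3·1+2·7 = 33 | 6·5+1·3 = 33
gcd(2,3,2,6,1) = 1

Coefficients: [2, 3, 2, 6, 1]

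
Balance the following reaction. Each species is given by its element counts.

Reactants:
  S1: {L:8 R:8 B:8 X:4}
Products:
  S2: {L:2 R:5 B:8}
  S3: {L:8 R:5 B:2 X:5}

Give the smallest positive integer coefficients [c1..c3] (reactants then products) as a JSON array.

L: 5·8 = 40 | 4·2+4·8 = 40
R: 5·8 = 40 | 4·5+4·5 = 40
B: 5·8 = 40 | 4·8+4·2 = 40
X: 5·4 = 20 | 4·0+4·5 = 20
gcd(5,4,4) = 1

Coefficients: [5, 4, 4]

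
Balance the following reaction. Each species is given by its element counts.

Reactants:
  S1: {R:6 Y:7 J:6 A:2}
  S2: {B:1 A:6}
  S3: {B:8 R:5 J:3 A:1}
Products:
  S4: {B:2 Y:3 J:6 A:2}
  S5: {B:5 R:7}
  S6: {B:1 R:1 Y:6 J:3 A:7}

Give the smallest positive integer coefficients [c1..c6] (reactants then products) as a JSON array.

Coefficients: [3, 1, 5, 5, 6, 1]

B: 3·0+1·1+5·8 = 41 | 5·2+6·5+1·1 = 41
R: 3·6+1·0+5·5 = 43 | 5·0+6·7+1·1 = 43
Y: 3·7+1·0+5·0 = 21 | 5·3+6·0+1·6 = 21
J: 3·6+1·0+5·3 = 33 | 5·6+6·0+1·3 = 33
A: 3·2+1·6+5·1 = 17 | 5·2+6·0+1·7 = 17
gcd(3,1,5,5,6,1) = 1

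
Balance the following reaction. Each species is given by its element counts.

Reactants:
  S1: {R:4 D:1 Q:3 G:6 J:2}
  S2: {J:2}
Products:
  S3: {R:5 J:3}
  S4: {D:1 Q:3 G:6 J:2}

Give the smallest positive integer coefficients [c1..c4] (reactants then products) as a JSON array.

Coefficients: [5, 6, 4, 5]

R: 5·4+6·0 = 20 | 4·5+5·0 = 20
D: 5·1+6·0 = 5 | 4·0+5·1 = 5
Q: 5·3+6·0 = 15 | 4·0+5·3 = 15
G: 5·6+6·0 = 30 | 4·0+5·6 = 30
J: 5·2+6·2 = 22 | 4·3+5·2 = 22
gcd(5,6,4,5) = 1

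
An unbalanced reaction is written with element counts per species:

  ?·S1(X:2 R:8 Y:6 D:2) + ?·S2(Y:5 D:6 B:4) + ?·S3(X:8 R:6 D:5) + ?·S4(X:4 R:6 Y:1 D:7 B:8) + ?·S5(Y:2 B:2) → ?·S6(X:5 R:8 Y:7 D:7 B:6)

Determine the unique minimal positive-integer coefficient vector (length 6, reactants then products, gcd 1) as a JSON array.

Coefficients: [3, 2, 2, 2, 6, 6]

X: 3·2+2·0+2·8+2·4+6·0 = 30 | 6·5 = 30
R: 3·8+2·0+2·6+2·6+6·0 = 48 | 6·8 = 48
Y: 3·6+2·5+2·0+2·1+6·2 = 42 | 6·7 = 42
D: 3·2+2·6+2·5+2·7+6·0 = 42 | 6·7 = 42
B: 3·0+2·4+2·0+2·8+6·2 = 36 | 6·6 = 36
gcd(3,2,2,2,6,6) = 1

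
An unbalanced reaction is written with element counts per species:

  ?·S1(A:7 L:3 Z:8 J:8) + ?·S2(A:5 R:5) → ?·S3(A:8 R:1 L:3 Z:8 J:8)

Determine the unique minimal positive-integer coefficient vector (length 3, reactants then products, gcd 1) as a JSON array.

A: 5·7+1·5 = 40 | 5·8 = 40
R: 5·0+1·5 = 5 | 5·1 = 5
L: 5·3+1·0 = 15 | 5·3 = 15
Z: 5·8+1·0 = 40 | 5·8 = 40
J: 5·8+1·0 = 40 | 5·8 = 40
gcd(5,1,5) = 1

Coefficients: [5, 1, 5]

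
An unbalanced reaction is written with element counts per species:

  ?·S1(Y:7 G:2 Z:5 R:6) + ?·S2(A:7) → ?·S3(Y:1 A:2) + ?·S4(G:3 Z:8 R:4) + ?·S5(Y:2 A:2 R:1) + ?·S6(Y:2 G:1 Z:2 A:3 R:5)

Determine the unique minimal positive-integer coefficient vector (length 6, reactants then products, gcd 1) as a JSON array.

Coefficients: [2, 3, 6, 1, 3, 1]

Y: 2·7+3·0 = 14 | 6·1+1·0+3·2+1·2 = 14
G: 2·2+3·0 = 4 | 6·0+1·3+3·0+1·1 = 4
Z: 2·5+3·0 = 10 | 6·0+1·8+3·0+1·2 = 10
A: 2·0+3·7 = 21 | 6·2+1·0+3·2+1·3 = 21
R: 2·6+3·0 = 12 | 6·0+1·4+3·1+1·5 = 12
gcd(2,3,6,1,3,1) = 1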